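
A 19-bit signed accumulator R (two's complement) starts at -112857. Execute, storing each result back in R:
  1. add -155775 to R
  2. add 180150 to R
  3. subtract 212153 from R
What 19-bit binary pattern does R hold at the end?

Start: R = -112857 = 1100100011100100111.
R = -112857 + (-155775) = -268632; wraps to 255656 = 0111110011010101000
R = 255656 + 180150 = 435806; wraps to -88482 = 1101010011001011110
R = -88482 − 212153 = -300635; wraps to 223653 = 0110110100110100101

0110110100110100101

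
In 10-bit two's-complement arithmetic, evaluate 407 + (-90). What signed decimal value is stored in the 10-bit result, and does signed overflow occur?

317; no overflow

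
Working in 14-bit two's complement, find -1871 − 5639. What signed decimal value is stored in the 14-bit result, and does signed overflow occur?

-7510; no overflow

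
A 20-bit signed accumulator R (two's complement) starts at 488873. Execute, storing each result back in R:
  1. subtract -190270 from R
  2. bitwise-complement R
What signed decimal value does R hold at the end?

Start: R = 488873 = 01110111010110101001.
R = 488873 − (-190270) = 679143; wraps to -369433 = 10100101110011100111
R = NOT 10100101110011100111 = 01011010001100011000 = 369432

369432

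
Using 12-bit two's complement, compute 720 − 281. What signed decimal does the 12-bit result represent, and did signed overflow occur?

439; no overflow

720 → 001011010000
281 → 000100011001
Subtract via negate-and-add: invert 000100011001 + 1 = 111011100111 (i.e. -281).
  001011010000
+ 111011100111
= 000110110111  (discard carry-out 1)
Result 000110110111: MSB = 0 → value 439.
Addends (after negating the subtrahend) have opposite signs, so signed overflow cannot occur.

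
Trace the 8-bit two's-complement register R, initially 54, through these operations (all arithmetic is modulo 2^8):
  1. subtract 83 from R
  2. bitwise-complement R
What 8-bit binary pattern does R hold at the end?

00011100

Start: R = 54 = 00110110.
R = 54 − 83 = -29 = 11100011
R = NOT 11100011 = 00011100 = 28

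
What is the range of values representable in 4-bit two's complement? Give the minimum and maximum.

min = -8, max = 7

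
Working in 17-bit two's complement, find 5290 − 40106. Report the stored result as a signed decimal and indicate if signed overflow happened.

-34816; no overflow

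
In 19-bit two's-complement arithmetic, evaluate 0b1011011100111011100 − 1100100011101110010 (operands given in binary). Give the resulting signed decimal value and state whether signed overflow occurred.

0b1011011100111011100 → 1011011100111011100 = -149028 (signed)
1100100011101110010 = -112782 (signed)
Subtract via negate-and-add: invert 1100100011101110010 + 1 = 0011011100010001110 (i.e. 112782).
  1011011100111011100
+ 0011011100010001110
= 1110111001001101010
Result 1110111001001101010: MSB = 1 → 488042 − 524288 = -36246.
Addends (after negating the subtrahend) have opposite signs, so signed overflow cannot occur.

-36246; no overflow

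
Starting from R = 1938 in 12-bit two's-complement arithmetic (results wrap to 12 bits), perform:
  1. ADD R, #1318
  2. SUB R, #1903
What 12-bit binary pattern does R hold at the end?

010101001001

Start: R = 1938 = 011110010010.
R = 1938 + 1318 = 3256; wraps to -840 = 110010111000
R = -840 − 1903 = -2743; wraps to 1353 = 010101001001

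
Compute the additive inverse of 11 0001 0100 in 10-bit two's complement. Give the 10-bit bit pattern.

Invert: 0011101011. Add 1: 0011101100.
Check: 1100010100 = -236, 0011101100 = 236.

0011101100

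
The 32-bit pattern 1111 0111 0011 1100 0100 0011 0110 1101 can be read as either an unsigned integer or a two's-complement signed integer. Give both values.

unsigned = 4147921773, signed = -147045523

Unsigned: 11110111001111000100001101101101 = 4147921773.
Signed: MSB=1 → 4147921773 − 4294967296 = -147045523.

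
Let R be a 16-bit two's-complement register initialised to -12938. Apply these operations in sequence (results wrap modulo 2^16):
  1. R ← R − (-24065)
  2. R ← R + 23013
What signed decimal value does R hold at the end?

-31396

Start: R = -12938 = 1100110101110110.
R = -12938 − (-24065) = 11127 = 0010101101110111
R = 11127 + 23013 = 34140; wraps to -31396 = 1000010101011100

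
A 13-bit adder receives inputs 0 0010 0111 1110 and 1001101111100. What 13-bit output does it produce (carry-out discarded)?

1010111111010

  0001001111110
+ 1001101111100
= 1010111111010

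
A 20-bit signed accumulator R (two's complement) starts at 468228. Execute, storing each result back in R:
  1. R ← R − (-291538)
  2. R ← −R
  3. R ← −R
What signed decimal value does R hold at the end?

Start: R = 468228 = 01110010010100000100.
R = 468228 − (-291538) = 759766; wraps to -288810 = 10111001011111010110
R = −(-288810) = 288810 = 01000110100000101010
R = −(288810) = -288810 = 10111001011111010110

-288810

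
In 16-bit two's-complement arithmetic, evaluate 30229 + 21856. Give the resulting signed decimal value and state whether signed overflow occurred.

30229 → 0111011000010101
21856 → 0101010101100000
  0111011000010101
+ 0101010101100000
= 1100101101110101
Result 1100101101110101: MSB = 1 → 52085 − 65536 = -13451.
Both addends are non-negative but the stored result is negative: signed overflow. The true value 30229 + 21856 = 52085 lies outside [-32768, 32767].

-13451; overflow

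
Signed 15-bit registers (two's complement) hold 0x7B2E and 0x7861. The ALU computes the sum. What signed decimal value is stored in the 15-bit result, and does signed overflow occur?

-3185; no overflow

0x7B2E = 111101100101110 = -1234 (signed)
0x7861 = 111100001100001 = -1951 (signed)
  111101100101110
+ 111100001100001
= 111001110001111  (discard carry-out 1)
Result 111001110001111: MSB = 1 → 29583 − 32768 = -3185.
Both addends are negative and so is the stored result: no signed overflow.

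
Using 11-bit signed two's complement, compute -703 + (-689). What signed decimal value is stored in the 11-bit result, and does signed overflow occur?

656; overflow

-703 → 10101000001
-689 → 10101001111
  10101000001
+ 10101001111
= 01010010000  (discard carry-out 1)
Result 01010010000: MSB = 0 → value 656.
Both addends are negative but the stored result is non-negative: signed overflow. The true value -703 + (-689) = -1392 lies outside [-1024, 1023].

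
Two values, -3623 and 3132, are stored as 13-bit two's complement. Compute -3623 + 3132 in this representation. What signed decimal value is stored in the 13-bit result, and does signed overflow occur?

-3623 → 1000111011001
3132 → 0110000111100
  1000111011001
+ 0110000111100
= 1111000010101
Result 1111000010101: MSB = 1 → 7701 − 8192 = -491.
Addends have opposite signs, so signed overflow cannot occur.

-491; no overflow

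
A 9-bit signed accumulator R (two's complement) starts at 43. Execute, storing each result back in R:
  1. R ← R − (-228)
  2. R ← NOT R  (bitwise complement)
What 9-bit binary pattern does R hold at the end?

011110000

Start: R = 43 = 000101011.
R = 43 − (-228) = 271; wraps to -241 = 100001111
R = NOT 100001111 = 011110000 = 240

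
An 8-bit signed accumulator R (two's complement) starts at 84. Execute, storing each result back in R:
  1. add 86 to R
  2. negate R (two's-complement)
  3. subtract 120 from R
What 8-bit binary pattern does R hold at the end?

Start: R = 84 = 01010100.
R = 84 + 86 = 170; wraps to -86 = 10101010
R = −(-86) = 86 = 01010110
R = 86 − 120 = -34 = 11011110

11011110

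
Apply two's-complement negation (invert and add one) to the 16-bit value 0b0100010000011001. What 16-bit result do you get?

1011101111100111

Invert: 1011101111100110. Add 1: 1011101111100111.
Check: 0100010000011001 = 17433, 1011101111100111 = -17433.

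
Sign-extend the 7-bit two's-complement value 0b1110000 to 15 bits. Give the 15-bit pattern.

111111111110000

MSB of 1110000 is 1; replicate it into the new high bits.
11111111|1110000 → 111111111110000 (still -16).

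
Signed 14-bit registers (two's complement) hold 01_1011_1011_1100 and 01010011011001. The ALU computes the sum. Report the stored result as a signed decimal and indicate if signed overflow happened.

-3947; overflow

01_1011_1011_1100 → 01101110111100 = 7100 (signed)
01010011011001 = 5337 (signed)
  01101110111100
+ 01010011011001
= 11000010010101
Result 11000010010101: MSB = 1 → 12437 − 16384 = -3947.
Both addends are non-negative but the stored result is negative: signed overflow. The true value 7100 + 5337 = 12437 lies outside [-8192, 8191].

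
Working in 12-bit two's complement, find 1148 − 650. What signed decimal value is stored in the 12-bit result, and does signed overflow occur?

1148 → 010001111100
650 → 001010001010
Subtract via negate-and-add: invert 001010001010 + 1 = 110101110110 (i.e. -650).
  010001111100
+ 110101110110
= 000111110010  (discard carry-out 1)
Result 000111110010: MSB = 0 → value 498.
Addends (after negating the subtrahend) have opposite signs, so signed overflow cannot occur.

498; no overflow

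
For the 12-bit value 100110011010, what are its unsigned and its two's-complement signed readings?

Unsigned: 100110011010 = 2458.
Signed: MSB=1 → 2458 − 4096 = -1638.

unsigned = 2458, signed = -1638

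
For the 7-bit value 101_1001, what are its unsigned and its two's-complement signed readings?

unsigned = 89, signed = -39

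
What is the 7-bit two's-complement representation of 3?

0000011

3 is non-negative, so write it directly in 7 bits: 0000011.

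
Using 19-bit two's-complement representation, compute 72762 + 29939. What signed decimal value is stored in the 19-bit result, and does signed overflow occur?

102701; no overflow

72762 → 0010001110000111010
29939 → 0000111010011110011
  0010001110000111010
+ 0000111010011110011
= 0011001000100101101
Result 0011001000100101101: MSB = 0 → value 102701.
Both addends are non-negative and so is the stored result: no signed overflow.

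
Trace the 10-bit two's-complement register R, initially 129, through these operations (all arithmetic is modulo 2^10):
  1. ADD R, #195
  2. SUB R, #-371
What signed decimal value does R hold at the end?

-329

Start: R = 129 = 0010000001.
R = 129 + 195 = 324 = 0101000100
R = 324 − (-371) = 695; wraps to -329 = 1010110111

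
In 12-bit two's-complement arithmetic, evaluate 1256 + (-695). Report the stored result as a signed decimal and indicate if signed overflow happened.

561; no overflow

1256 → 010011101000
-695 → 110101001001
  010011101000
+ 110101001001
= 001000110001  (discard carry-out 1)
Result 001000110001: MSB = 0 → value 561.
Addends have opposite signs, so signed overflow cannot occur.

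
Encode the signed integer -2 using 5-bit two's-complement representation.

11110

|-2| = 2 = 00010 in 5 bits.
Invert the bits: 11101. Add 1: 11110.
Check: 11110 reads as 30 − 32 = -2.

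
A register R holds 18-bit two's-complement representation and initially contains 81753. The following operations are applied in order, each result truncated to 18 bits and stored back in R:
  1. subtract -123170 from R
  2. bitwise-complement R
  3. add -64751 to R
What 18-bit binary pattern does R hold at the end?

111110001010010101

Start: R = 81753 = 010011111101011001.
R = 81753 − (-123170) = 204923; wraps to -57221 = 110010000001111011
R = NOT 110010000001111011 = 001101111110000100 = 57220
R = 57220 + (-64751) = -7531 = 111110001010010101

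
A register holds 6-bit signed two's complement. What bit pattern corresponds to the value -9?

|-9| = 9 = 001001 in 6 bits.
Invert the bits: 110110. Add 1: 110111.

110111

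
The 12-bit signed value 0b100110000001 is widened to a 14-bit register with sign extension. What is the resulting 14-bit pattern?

11100110000001

MSB of 100110000001 is 1; replicate it into the new high bits.
11|100110000001 → 11100110000001 (still -1663).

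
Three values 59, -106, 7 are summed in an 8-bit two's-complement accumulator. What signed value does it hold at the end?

59 + (-106) = -47 (11010001)
-47 + 7 = -40 (11011000)

-40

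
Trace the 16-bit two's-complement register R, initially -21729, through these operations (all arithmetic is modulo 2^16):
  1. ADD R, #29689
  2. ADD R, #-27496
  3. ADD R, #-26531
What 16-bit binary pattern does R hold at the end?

Start: R = -21729 = 1010101100011111.
R = -21729 + 29689 = 7960 = 0001111100011000
R = 7960 + (-27496) = -19536 = 1011001110110000
R = -19536 + (-26531) = -46067; wraps to 19469 = 0100110000001101

0100110000001101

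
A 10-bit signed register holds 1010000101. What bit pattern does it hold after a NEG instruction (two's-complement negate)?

0101111011

Invert: 0101111010. Add 1: 0101111011.
Check: 1010000101 = -379, 0101111011 = 379.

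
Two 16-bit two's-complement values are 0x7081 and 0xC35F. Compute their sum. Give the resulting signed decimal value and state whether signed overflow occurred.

0x7081 = 0111000010000001 = 28801 (signed)
0xC35F = 1100001101011111 = -15521 (signed)
  0111000010000001
+ 1100001101011111
= 0011001111100000  (discard carry-out 1)
Result 0011001111100000: MSB = 0 → value 13280.
Addends have opposite signs, so signed overflow cannot occur.

13280; no overflow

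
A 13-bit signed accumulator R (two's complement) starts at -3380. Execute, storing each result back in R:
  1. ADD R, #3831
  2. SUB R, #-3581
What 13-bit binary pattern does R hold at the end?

Start: R = -3380 = 1001011001100.
R = -3380 + 3831 = 451 = 0000111000011
R = 451 − (-3581) = 4032 = 0111111000000

0111111000000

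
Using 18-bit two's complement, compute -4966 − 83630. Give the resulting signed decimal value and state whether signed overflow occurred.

-88596; no overflow

-4966 → 111110110010011010
83630 → 010100011010101110
Subtract via negate-and-add: invert 010100011010101110 + 1 = 101011100101010010 (i.e. -83630).
  111110110010011010
+ 101011100101010010
= 101010010111101100  (discard carry-out 1)
Result 101010010111101100: MSB = 1 → 173548 − 262144 = -88596.
Both addends (after negating the subtrahend) are negative and so is the stored result: no signed overflow.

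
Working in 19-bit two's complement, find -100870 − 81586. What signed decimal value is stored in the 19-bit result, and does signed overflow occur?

-100870 → 1100111010111111010
81586 → 0010011111010110010
Subtract via negate-and-add: invert 0010011111010110010 + 1 = 1101100000101001110 (i.e. -81586).
  1100111010111111010
+ 1101100000101001110
= 1010011011101001000  (discard carry-out 1)
Result 1010011011101001000: MSB = 1 → 341832 − 524288 = -182456.
Both addends (after negating the subtrahend) are negative and so is the stored result: no signed overflow.

-182456; no overflow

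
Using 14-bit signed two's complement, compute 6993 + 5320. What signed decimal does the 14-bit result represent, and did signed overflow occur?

6993 → 01101101010001
5320 → 01010011001000
  01101101010001
+ 01010011001000
= 11000000011001
Result 11000000011001: MSB = 1 → 12313 − 16384 = -4071.
Both addends are non-negative but the stored result is negative: signed overflow. The true value 6993 + 5320 = 12313 lies outside [-8192, 8191].

-4071; overflow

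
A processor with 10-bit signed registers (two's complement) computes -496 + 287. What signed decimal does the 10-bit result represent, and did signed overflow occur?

-496 → 1000010000
287 → 0100011111
  1000010000
+ 0100011111
= 1100101111
Result 1100101111: MSB = 1 → 815 − 1024 = -209.
Addends have opposite signs, so signed overflow cannot occur.

-209; no overflow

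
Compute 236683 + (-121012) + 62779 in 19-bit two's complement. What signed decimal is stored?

178450

236683 + (-121012) = 115671 (0011100001111010111)
115671 + 62779 = 178450 (0101011100100010010)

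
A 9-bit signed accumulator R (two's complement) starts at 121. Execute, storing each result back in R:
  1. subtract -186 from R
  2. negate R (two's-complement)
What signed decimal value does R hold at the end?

205

Start: R = 121 = 001111001.
R = 121 − (-186) = 307; wraps to -205 = 100110011
R = −(-205) = 205 = 011001101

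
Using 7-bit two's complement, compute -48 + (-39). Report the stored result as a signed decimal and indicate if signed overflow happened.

-48 → 1010000
-39 → 1011001
  1010000
+ 1011001
= 0101001  (discard carry-out 1)
Result 0101001: MSB = 0 → value 41.
Both addends are negative but the stored result is non-negative: signed overflow. The true value -48 + (-39) = -87 lies outside [-64, 63].

41; overflow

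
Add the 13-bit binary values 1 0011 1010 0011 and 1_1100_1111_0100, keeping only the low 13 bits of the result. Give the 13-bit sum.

  1001110100011
+ 1110011110100
= 1000010010111  (discard carry-out 1)

1000010010111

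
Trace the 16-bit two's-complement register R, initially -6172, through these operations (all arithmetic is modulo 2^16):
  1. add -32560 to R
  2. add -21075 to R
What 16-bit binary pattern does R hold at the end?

Start: R = -6172 = 1110011111100100.
R = -6172 + (-32560) = -38732; wraps to 26804 = 0110100010110100
R = 26804 + (-21075) = 5729 = 0001011001100001

0001011001100001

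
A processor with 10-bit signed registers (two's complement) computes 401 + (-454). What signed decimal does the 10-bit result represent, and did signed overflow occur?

-53; no overflow

401 → 0110010001
-454 → 1000111010
  0110010001
+ 1000111010
= 1111001011
Result 1111001011: MSB = 1 → 971 − 1024 = -53.
Addends have opposite signs, so signed overflow cannot occur.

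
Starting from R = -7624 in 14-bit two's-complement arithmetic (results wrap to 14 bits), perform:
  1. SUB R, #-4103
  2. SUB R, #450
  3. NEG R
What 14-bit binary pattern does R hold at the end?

Start: R = -7624 = 10001000111000.
R = -7624 − (-4103) = -3521 = 11001000111111
R = -3521 − 450 = -3971 = 11000001111101
R = −(-3971) = 3971 = 00111110000011

00111110000011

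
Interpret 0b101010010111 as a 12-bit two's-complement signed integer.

MSB is 1, so the value is negative.
Invert: 010101101000. Add 1: 010101101001 = 1385. So the value is −1385.

-1385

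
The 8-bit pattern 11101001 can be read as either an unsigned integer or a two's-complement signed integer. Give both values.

Unsigned: 11101001 = 233.
Signed: MSB=1 → 233 − 256 = -23.

unsigned = 233, signed = -23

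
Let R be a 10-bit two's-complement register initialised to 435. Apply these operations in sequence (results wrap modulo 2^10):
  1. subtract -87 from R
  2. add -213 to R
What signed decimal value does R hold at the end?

309

Start: R = 435 = 0110110011.
R = 435 − (-87) = 522; wraps to -502 = 1000001010
R = -502 + (-213) = -715; wraps to 309 = 0100110101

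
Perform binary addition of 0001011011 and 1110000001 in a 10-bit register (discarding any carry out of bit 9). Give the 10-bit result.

  0001011011
+ 1110000001
= 1111011100

1111011100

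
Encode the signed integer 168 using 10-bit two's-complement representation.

168 is non-negative, so write it directly in 10 bits: 0010101000.

0010101000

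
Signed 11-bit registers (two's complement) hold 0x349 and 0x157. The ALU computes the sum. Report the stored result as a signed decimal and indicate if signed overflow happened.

0x349 = 01101001001 = 841 (signed)
0x157 = 00101010111 = 343 (signed)
  01101001001
+ 00101010111
= 10010100000
Result 10010100000: MSB = 1 → 1184 − 2048 = -864.
Both addends are non-negative but the stored result is negative: signed overflow. The true value 841 + 343 = 1184 lies outside [-1024, 1023].

-864; overflow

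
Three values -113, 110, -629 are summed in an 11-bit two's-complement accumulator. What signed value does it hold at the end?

-632

-113 + 110 = -3 (11111111101)
-3 + (-629) = -632 (10110001000)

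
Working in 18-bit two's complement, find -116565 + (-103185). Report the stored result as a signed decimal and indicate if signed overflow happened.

-116565 → 100011100010101011
-103185 → 100110110011101111
  100011100010101011
+ 100110110011101111
= 001010010110011010  (discard carry-out 1)
Result 001010010110011010: MSB = 0 → value 42394.
Both addends are negative but the stored result is non-negative: signed overflow. The true value -116565 + (-103185) = -219750 lies outside [-131072, 131071].

42394; overflow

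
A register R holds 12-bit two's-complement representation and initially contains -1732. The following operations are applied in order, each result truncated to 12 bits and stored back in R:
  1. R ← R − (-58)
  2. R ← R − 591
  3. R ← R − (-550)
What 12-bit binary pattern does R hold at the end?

Start: R = -1732 = 100100111100.
R = -1732 − (-58) = -1674 = 100101110110
R = -1674 − 591 = -2265; wraps to 1831 = 011100100111
R = 1831 − (-550) = 2381; wraps to -1715 = 100101001101

100101001101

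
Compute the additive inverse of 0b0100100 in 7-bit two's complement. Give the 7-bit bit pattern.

Invert: 1011011. Add 1: 1011100.
Check: 0100100 = 36, 1011100 = -36.

1011100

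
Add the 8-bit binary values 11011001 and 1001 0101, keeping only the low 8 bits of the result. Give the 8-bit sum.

  11011001
+ 10010101
= 01101110  (discard carry-out 1)

01101110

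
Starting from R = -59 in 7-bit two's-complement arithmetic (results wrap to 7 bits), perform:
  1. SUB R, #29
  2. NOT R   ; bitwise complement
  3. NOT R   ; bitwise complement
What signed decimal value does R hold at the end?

40

Start: R = -59 = 1000101.
R = -59 − 29 = -88; wraps to 40 = 0101000
R = NOT 0101000 = 1010111 = -41
R = NOT 1010111 = 0101000 = 40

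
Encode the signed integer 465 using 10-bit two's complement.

0111010001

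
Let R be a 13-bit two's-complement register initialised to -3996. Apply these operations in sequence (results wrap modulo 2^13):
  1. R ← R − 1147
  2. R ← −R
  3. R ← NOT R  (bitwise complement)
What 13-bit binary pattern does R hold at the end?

0101111101000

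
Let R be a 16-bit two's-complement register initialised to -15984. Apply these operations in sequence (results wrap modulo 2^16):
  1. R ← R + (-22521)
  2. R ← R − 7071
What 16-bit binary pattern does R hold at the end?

Start: R = -15984 = 1100000110010000.
R = -15984 + (-22521) = -38505; wraps to 27031 = 0110100110010111
R = 27031 − 7071 = 19960 = 0100110111111000

0100110111111000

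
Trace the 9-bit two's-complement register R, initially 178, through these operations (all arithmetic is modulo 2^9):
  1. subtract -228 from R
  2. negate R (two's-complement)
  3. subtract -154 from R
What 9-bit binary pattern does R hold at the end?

Start: R = 178 = 010110010.
R = 178 − (-228) = 406; wraps to -106 = 110010110
R = −(-106) = 106 = 001101010
R = 106 − (-154) = 260; wraps to -252 = 100000100

100000100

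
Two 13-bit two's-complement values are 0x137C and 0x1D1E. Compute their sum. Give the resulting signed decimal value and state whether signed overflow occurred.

-3942; no overflow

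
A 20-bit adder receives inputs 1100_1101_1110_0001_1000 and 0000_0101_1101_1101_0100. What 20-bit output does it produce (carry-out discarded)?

  11001101111000011000
+ 00000101110111010100
= 11010011101111101100

11010011101111101100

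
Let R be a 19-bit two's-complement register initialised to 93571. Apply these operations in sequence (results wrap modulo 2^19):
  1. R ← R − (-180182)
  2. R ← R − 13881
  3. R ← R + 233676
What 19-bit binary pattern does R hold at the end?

1111000011111101100

Start: R = 93571 = 0010110110110000011.
R = 93571 − (-180182) = 273753; wraps to -250535 = 1000010110101011001
R = -250535 − 13881 = -264416; wraps to 259872 = 0111111011100100000
R = 259872 + 233676 = 493548; wraps to -30740 = 1111000011111101100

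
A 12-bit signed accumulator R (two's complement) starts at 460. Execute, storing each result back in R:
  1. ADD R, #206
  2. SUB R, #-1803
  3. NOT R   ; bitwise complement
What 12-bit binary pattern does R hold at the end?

Start: R = 460 = 000111001100.
R = 460 + 206 = 666 = 001010011010
R = 666 − (-1803) = 2469; wraps to -1627 = 100110100101
R = NOT 100110100101 = 011001011010 = 1626

011001011010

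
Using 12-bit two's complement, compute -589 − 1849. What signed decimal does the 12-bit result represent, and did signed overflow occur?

1658; overflow

-589 → 110110110011
1849 → 011100111001
Subtract via negate-and-add: invert 011100111001 + 1 = 100011000111 (i.e. -1849).
  110110110011
+ 100011000111
= 011001111010  (discard carry-out 1)
Result 011001111010: MSB = 0 → value 1658.
Both addends (after negating the subtrahend) are negative but the stored result is non-negative: signed overflow. The true value -589 − 1849 = -2438 lies outside [-2048, 2047].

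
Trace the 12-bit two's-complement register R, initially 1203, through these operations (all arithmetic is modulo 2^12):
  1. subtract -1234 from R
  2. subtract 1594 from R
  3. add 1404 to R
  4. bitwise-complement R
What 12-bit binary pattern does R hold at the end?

011100111000

Start: R = 1203 = 010010110011.
R = 1203 − (-1234) = 2437; wraps to -1659 = 100110000101
R = -1659 − 1594 = -3253; wraps to 843 = 001101001011
R = 843 + 1404 = 2247; wraps to -1849 = 100011000111
R = NOT 100011000111 = 011100111000 = 1848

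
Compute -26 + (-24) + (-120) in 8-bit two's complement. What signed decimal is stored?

86

-26 + (-24) = -50 (11001110)
-50 + (-120) = -170 → wraps to 86 (01010110)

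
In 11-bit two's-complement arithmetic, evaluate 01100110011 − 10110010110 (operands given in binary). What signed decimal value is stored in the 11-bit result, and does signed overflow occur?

01100110011 = 819 (signed)
10110010110 = -618 (signed)
Subtract via negate-and-add: invert 10110010110 + 1 = 01001101010 (i.e. 618).
  01100110011
+ 01001101010
= 10110011101
Result 10110011101: MSB = 1 → 1437 − 2048 = -611.
Both addends (after negating the subtrahend) are non-negative but the stored result is negative: signed overflow. The true value 819 − (-618) = 1437 lies outside [-1024, 1023].

-611; overflow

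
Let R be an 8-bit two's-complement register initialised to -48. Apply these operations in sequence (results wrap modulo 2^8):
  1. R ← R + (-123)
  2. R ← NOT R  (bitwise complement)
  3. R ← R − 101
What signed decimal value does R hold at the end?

69

Start: R = -48 = 11010000.
R = -48 + (-123) = -171; wraps to 85 = 01010101
R = NOT 01010101 = 10101010 = -86
R = -86 − 101 = -187; wraps to 69 = 01000101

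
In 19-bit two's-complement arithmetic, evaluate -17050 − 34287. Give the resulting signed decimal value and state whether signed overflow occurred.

-51337; no overflow

-17050 → 1111011110101100110
34287 → 0001000010111101111
Subtract via negate-and-add: invert 0001000010111101111 + 1 = 1110111101000010001 (i.e. -34287).
  1111011110101100110
+ 1110111101000010001
= 1110011011101110111  (discard carry-out 1)
Result 1110011011101110111: MSB = 1 → 472951 − 524288 = -51337.
Both addends (after negating the subtrahend) are negative and so is the stored result: no signed overflow.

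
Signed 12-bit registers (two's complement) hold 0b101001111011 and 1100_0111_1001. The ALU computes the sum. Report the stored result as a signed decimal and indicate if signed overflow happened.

0b101001111011 → 101001111011 = -1413 (signed)
1100_0111_1001 → 110001111001 = -903 (signed)
  101001111011
+ 110001111001
= 011011110100  (discard carry-out 1)
Result 011011110100: MSB = 0 → value 1780.
Both addends are negative but the stored result is non-negative: signed overflow. The true value -1413 + (-903) = -2316 lies outside [-2048, 2047].

1780; overflow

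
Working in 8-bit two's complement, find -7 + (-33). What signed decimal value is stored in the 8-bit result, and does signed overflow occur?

-40; no overflow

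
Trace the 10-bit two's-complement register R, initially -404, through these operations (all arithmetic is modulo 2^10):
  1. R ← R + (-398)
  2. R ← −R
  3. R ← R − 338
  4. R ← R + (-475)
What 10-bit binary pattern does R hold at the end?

1111110101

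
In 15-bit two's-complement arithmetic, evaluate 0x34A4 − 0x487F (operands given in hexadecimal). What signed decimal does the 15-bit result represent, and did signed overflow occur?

-5083; overflow

0x34A4 = 011010010100100 = 13476 (signed)
0x487F = 100100001111111 = -14209 (signed)
Subtract via negate-and-add: invert 100100001111111 + 1 = 011011110000001 (i.e. 14209).
  011010010100100
+ 011011110000001
= 110110000100101
Result 110110000100101: MSB = 1 → 27685 − 32768 = -5083.
Both addends (after negating the subtrahend) are non-negative but the stored result is negative: signed overflow. The true value 13476 − (-14209) = 27685 lies outside [-16384, 16383].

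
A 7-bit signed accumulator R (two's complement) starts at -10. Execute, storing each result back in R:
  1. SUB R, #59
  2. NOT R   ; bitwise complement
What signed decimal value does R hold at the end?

-60

Start: R = -10 = 1110110.
R = -10 − 59 = -69; wraps to 59 = 0111011
R = NOT 0111011 = 1000100 = -60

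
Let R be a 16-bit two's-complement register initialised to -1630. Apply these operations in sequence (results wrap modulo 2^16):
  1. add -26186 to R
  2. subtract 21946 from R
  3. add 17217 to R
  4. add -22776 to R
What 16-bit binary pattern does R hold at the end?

Start: R = -1630 = 1111100110100010.
R = -1630 + (-26186) = -27816 = 1001001101011000
R = -27816 − 21946 = -49762; wraps to 15774 = 0011110110011110
R = 15774 + 17217 = 32991; wraps to -32545 = 1000000011011111
R = -32545 + (-22776) = -55321; wraps to 10215 = 0010011111100111

0010011111100111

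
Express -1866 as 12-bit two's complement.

100010110110

|-1866| = 1866 = 011101001010 in 12 bits.
Invert the bits: 100010110101. Add 1: 100010110110.
Check: 100010110110 reads as 2230 − 4096 = -1866.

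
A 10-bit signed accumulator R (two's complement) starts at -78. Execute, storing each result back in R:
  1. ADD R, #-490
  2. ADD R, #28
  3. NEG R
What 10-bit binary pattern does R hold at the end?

1000011100

Start: R = -78 = 1110110010.
R = -78 + (-490) = -568; wraps to 456 = 0111001000
R = 456 + 28 = 484 = 0111100100
R = −(484) = -484 = 1000011100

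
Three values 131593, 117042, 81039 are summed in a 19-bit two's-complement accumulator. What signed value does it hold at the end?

-194614

131593 + 117042 = 248635 (0111100101100111011)
248635 + 81039 = 329674 → wraps to -194614 (1010000011111001010)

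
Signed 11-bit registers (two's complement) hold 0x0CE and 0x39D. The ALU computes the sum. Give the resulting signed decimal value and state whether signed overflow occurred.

-917; overflow

0x0CE = 00011001110 = 206 (signed)
0x39D = 01110011101 = 925 (signed)
  00011001110
+ 01110011101
= 10001101011
Result 10001101011: MSB = 1 → 1131 − 2048 = -917.
Both addends are non-negative but the stored result is negative: signed overflow. The true value 206 + 925 = 1131 lies outside [-1024, 1023].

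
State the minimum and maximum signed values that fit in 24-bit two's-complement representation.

min = -8388608, max = 8388607

Minimum: −2^23 = -8388608.
Maximum: 2^23 − 1 = 8388607.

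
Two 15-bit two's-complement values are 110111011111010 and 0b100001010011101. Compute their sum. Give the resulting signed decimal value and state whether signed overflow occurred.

110111011111010 = -4358 (signed)
0b100001010011101 → 100001010011101 = -15715 (signed)
  110111011111010
+ 100001010011101
= 011000110010111  (discard carry-out 1)
Result 011000110010111: MSB = 0 → value 12695.
Both addends are negative but the stored result is non-negative: signed overflow. The true value -4358 + (-15715) = -20073 lies outside [-16384, 16383].

12695; overflow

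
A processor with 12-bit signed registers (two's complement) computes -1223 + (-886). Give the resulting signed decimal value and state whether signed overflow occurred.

-1223 → 101100111001
-886 → 110010001010
  101100111001
+ 110010001010
= 011111000011  (discard carry-out 1)
Result 011111000011: MSB = 0 → value 1987.
Both addends are negative but the stored result is non-negative: signed overflow. The true value -1223 + (-886) = -2109 lies outside [-2048, 2047].

1987; overflow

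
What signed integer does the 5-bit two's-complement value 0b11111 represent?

MSB is 1, so the value is negative.
Unsigned reading: 31. Subtract 2^5 = 32: 31 − 32 = -1.

-1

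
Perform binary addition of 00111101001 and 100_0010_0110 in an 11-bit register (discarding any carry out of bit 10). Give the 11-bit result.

11000001111

  00111101001
+ 10000100110
= 11000001111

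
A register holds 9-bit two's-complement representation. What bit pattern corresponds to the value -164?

101011100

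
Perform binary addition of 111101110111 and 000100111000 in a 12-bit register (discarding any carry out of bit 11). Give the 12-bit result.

000010101111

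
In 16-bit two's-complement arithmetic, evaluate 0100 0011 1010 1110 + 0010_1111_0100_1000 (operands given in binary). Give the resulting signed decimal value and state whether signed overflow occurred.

0100 0011 1010 1110 → 0100001110101110 = 17326 (signed)
0010_1111_0100_1000 → 0010111101001000 = 12104 (signed)
  0100001110101110
+ 0010111101001000
= 0111001011110110
Result 0111001011110110: MSB = 0 → value 29430.
Both addends are non-negative and so is the stored result: no signed overflow.

29430; no overflow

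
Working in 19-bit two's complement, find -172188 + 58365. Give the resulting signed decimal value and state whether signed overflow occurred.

-113823; no overflow

-172188 → 1010101111101100100
58365 → 0001110001111111101
  1010101111101100100
+ 0001110001111111101
= 1100100001101100001
Result 1100100001101100001: MSB = 1 → 410465 − 524288 = -113823.
Addends have opposite signs, so signed overflow cannot occur.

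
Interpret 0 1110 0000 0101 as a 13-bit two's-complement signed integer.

MSB is 0, so the value is non-negative: 0111000000101 = 3589.

3589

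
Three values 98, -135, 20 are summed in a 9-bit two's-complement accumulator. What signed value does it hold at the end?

-17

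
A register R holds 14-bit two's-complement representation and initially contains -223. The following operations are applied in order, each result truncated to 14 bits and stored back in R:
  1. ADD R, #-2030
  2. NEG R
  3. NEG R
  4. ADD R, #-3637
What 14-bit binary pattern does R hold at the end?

10100011111110

Start: R = -223 = 11111100100001.
R = -223 + (-2030) = -2253 = 11011100110011
R = −(-2253) = 2253 = 00100011001101
R = −(2253) = -2253 = 11011100110011
R = -2253 + (-3637) = -5890 = 10100011111110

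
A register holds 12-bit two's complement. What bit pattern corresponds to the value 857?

001101011001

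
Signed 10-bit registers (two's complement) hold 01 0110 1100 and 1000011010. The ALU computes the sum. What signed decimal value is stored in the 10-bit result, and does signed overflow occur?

-122; no overflow

01 0110 1100 → 0101101100 = 364 (signed)
1000011010 = -486 (signed)
  0101101100
+ 1000011010
= 1110000110
Result 1110000110: MSB = 1 → 902 − 1024 = -122.
Addends have opposite signs, so signed overflow cannot occur.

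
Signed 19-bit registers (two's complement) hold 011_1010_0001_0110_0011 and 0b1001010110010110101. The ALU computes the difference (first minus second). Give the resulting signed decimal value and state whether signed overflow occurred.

-68434; overflow

011_1010_0001_0110_0011 → 0111010000101100011 = 237923 (signed)
0b1001010110010110101 → 1001010110010110101 = -217931 (signed)
Subtract via negate-and-add: invert 1001010110010110101 + 1 = 0110101001101001011 (i.e. 217931).
  0111010000101100011
+ 0110101001101001011
= 1101111010010101110
Result 1101111010010101110: MSB = 1 → 455854 − 524288 = -68434.
Both addends (after negating the subtrahend) are non-negative but the stored result is negative: signed overflow. The true value 237923 − (-217931) = 455854 lies outside [-262144, 262143].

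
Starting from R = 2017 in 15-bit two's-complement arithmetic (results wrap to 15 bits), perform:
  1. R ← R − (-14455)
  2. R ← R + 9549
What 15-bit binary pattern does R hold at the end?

Start: R = 2017 = 000011111100001.
R = 2017 − (-14455) = 16472; wraps to -16296 = 100000001011000
R = -16296 + 9549 = -6747 = 110010110100101

110010110100101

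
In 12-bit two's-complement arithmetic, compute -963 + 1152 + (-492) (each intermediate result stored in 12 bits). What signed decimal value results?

-303

-963 + 1152 = 189 (000010111101)
189 + (-492) = -303 (111011010001)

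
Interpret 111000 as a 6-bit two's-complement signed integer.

-8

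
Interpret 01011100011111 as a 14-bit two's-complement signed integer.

MSB is 0, so the value is non-negative: 01011100011111 = 5919.

5919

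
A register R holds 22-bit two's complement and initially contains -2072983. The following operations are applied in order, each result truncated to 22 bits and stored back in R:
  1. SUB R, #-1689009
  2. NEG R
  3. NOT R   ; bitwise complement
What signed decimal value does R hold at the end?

Start: R = -2072983 = 1000000101111001101001.
R = -2072983 − (-1689009) = -383974 = 1110100010010000011010
R = −(-383974) = 383974 = 0001011101101111100110
R = NOT 0001011101101111100110 = 1110100010010000011001 = -383975

-383975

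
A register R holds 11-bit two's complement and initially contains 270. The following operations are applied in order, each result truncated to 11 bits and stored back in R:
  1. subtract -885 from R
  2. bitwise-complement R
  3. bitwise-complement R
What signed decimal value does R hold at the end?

-893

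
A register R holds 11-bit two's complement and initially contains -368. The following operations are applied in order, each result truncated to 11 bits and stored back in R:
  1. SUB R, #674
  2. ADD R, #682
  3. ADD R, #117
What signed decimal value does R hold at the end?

Start: R = -368 = 11010010000.
R = -368 − 674 = -1042; wraps to 1006 = 01111101110
R = 1006 + 682 = 1688; wraps to -360 = 11010011000
R = -360 + 117 = -243 = 11100001101

-243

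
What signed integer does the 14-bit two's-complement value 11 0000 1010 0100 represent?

-3932

MSB is 1, so the value is negative.
Invert: 00111101011011. Add 1: 00111101011100 = 3932. So the value is −3932.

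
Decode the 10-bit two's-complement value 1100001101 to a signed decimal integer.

MSB is 1, so the value is negative.
Unsigned reading: 781. Subtract 2^10 = 1024: 781 − 1024 = -243.

-243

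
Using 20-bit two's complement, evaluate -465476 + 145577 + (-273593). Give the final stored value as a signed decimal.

455084

-465476 + 145577 = -319899 (10110001111001100101)
-319899 + (-273593) = -593492 → wraps to 455084 (01101111000110101100)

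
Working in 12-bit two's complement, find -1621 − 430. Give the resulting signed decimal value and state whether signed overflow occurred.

2045; overflow

-1621 → 100110101011
430 → 000110101110
Subtract via negate-and-add: invert 000110101110 + 1 = 111001010010 (i.e. -430).
  100110101011
+ 111001010010
= 011111111101  (discard carry-out 1)
Result 011111111101: MSB = 0 → value 2045.
Both addends (after negating the subtrahend) are negative but the stored result is non-negative: signed overflow. The true value -1621 − 430 = -2051 lies outside [-2048, 2047].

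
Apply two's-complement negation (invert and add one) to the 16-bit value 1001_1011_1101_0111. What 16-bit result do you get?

0110010000101001

Invert: 0110010000101000. Add 1: 0110010000101001.
Check: 1001101111010111 = -25641, 0110010000101001 = 25641.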